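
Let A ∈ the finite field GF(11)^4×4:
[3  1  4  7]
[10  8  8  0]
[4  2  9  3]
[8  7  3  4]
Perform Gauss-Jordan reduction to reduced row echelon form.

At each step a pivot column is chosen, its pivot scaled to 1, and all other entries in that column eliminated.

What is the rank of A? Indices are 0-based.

rank = 4

pivot(0,0)=3: scale R0 → (1, 4, 5, 6)
  clear (1,0): R1 −= (10)R0 → (0, 1, 2, 6)
  clear (2,0): R2 −= (4)R0 → (0, 8, 0, 1)
  clear (3,0): R3 −= (8)R0 → (0, 8, 7, 0)
pivot(1,1)=1: scale R1 → (0, 1, 2, 6)
  clear (0,1): R0 −= (4)R1 → (1, 0, 8, 4)
  clear (2,1): R2 −= (8)R1 → (0, 0, 6, 8)
  clear (3,1): R3 −= (8)R1 → (0, 0, 2, 7)
pivot(2,2)=6: scale R2 → (0, 0, 1, 5)
  clear (0,2): R0 −= (8)R2 → (1, 0, 0, 8)
  clear (1,2): R1 −= (2)R2 → (0, 1, 0, 7)
  clear (3,2): R3 −= (2)R2 → (0, 0, 0, 8)
pivot(3,3)=8: scale R3 → (0, 0, 0, 1)
  clear (0,3): R0 −= (8)R3 → (1, 0, 0, 0)
  clear (1,3): R1 −= (7)R3 → (0, 1, 0, 0)
  clear (2,3): R2 −= (5)R3 → (0, 0, 1, 0)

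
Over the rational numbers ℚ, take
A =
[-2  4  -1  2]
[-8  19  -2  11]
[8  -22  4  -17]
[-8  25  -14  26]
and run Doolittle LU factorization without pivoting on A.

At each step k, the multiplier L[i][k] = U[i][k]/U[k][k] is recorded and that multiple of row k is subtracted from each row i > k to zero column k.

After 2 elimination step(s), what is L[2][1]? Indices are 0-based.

L[2][1] = -2

Step 1: pivot at (0,0) is -2.
  row1 ← row1 − (4)·row0  ⇒  L[1][0]=4, U row1=(0, 3, 2, 3)
  row2 ← row2 − (-4)·row0  ⇒  L[2][0]=-4, U row2=(0, -6, 0, -9)
  row3 ← row3 − (4)·row0  ⇒  L[3][0]=4, U row3=(0, 9, -10, 18)
Step 2: pivot at (1,1) is 3.
  row2 ← row2 − (-2)·row1  ⇒  L[2][1]=-2, U row2=(0, 0, 4, -3)
  row3 ← row3 − (3)·row1  ⇒  L[3][1]=3, U row3=(0, 0, -16, 9)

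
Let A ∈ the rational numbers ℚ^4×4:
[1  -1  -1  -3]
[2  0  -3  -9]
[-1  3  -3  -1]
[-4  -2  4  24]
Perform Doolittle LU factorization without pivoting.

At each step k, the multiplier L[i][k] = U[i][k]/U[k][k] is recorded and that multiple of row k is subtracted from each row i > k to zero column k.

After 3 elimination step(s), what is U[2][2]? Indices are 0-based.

U[2][2] = -3

[col 0] pivot 1
  R1 -= 2*R0 → (0, 2, -1, -3)  (L[1][0] := 2)
  R2 -= -1*R0 → (0, 2, -4, -4)  (L[2][0] := -1)
  R3 -= -4*R0 → (0, -6, 0, 12)  (L[3][0] := -4)
[col 1] pivot 2
  R2 -= 1*R1 → (0, 0, -3, -1)  (L[2][1] := 1)
  R3 -= -3*R1 → (0, 0, -3, 3)  (L[3][1] := -3)
[col 2] pivot -3
  R3 -= 1*R2 → (0, 0, 0, 4)  (L[3][2] := 1)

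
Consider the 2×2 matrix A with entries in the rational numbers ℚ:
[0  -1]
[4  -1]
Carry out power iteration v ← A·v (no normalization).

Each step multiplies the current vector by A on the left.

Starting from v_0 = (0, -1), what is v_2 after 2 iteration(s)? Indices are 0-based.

v_0 = (0, -1).
v_1 = A·v_0 = (1, 1).
v_2 = A·v_1 = (-1, 3).

v_2 = (-1, 3)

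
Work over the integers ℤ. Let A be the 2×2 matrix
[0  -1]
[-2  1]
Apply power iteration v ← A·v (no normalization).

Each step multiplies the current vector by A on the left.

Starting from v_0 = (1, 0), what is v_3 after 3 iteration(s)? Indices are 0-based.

v_3 = (2, -6)

v_0 = (1, 0).
v_1 = A·v_0 = (0, -2).
v_2 = A·v_1 = (2, -2).
v_3 = A·v_2 = (2, -6).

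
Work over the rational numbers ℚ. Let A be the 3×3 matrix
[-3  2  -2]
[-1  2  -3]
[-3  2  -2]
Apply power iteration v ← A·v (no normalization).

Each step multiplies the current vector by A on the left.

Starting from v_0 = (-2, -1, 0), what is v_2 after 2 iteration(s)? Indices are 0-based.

v_2 = (-20, -16, -20)

v_0 = (-2, -1, 0).
v_1 = A·v_0 = (4, 0, 4).
v_2 = A·v_1 = (-20, -16, -20).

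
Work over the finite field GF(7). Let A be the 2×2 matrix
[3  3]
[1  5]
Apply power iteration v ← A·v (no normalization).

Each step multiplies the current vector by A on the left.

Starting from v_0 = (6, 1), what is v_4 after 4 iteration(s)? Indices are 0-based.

v_4 = (1, 5)

v_0 = (6, 1).
v_1 = A·v_0 = (0, 4).
v_2 = A·v_1 = (5, 6).
v_3 = A·v_2 = (5, 0).
v_4 = A·v_3 = (1, 5).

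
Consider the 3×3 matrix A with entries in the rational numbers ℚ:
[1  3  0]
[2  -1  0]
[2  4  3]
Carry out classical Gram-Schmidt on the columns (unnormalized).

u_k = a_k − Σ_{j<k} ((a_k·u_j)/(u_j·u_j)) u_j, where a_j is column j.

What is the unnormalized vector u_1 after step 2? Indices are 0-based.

Step 1: u_0 = a_0 = (1, 2, 2).
Step 2: u_1 = a_1 − (1)·u_0 = (2, -3, 2).

u_1 = (2, -3, 2)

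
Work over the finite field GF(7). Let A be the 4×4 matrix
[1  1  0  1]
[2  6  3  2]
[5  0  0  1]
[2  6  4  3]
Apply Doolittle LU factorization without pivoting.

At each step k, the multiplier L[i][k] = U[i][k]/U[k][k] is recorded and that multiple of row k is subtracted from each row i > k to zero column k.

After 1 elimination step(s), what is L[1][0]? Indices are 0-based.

[col 0] pivot 1
  R1 -= 2*R0 → (0, 4, 3, 0)  (L[1][0] := 2)
  R2 -= 5*R0 → (0, 2, 0, 3)  (L[2][0] := 5)
  R3 -= 2*R0 → (0, 4, 4, 1)  (L[3][0] := 2)

L[1][0] = 2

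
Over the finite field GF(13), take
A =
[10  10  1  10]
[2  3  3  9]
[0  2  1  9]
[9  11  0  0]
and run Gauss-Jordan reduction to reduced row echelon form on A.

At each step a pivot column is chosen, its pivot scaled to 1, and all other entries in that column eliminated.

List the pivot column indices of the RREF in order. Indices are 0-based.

pivot columns: 0, 1, 2, 3

step 1: normalize row 0 (÷10) = (1, 1, 4, 1)
  row 1: subtract 2×row0 = (0, 1, 8, 7)
  row 3: subtract 9×row0 = (0, 2, 3, 4)
step 2: normalize row 1 (÷1) = (0, 1, 8, 7)
  row 0: subtract 1×row1 = (1, 0, 9, 7)
  row 2: subtract 2×row1 = (0, 0, 11, 8)
  row 3: subtract 2×row1 = (0, 0, 0, 3)
step 3: normalize row 2 (÷11) = (0, 0, 1, 9)
  row 0: subtract 9×row2 = (1, 0, 0, 4)
  row 1: subtract 8×row2 = (0, 1, 0, 0)
step 4: normalize row 3 (÷3) = (0, 0, 0, 1)
  row 0: subtract 4×row3 = (1, 0, 0, 0)
  row 2: subtract 9×row3 = (0, 0, 1, 0)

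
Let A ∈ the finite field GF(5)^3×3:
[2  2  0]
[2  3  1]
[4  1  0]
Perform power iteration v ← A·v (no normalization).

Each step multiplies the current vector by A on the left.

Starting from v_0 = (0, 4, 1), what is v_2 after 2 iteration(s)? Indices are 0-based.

v_2 = (2, 4, 0)

v_0 = (0, 4, 1).
v_1 = A·v_0 = (3, 3, 4).
v_2 = A·v_1 = (2, 4, 0).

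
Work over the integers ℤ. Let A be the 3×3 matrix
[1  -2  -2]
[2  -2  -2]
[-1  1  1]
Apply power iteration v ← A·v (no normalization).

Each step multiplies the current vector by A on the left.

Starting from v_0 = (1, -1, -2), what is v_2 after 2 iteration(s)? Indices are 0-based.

v_2 = (-1, 6, -3)

v_0 = (1, -1, -2).
v_1 = A·v_0 = (7, 8, -4).
v_2 = A·v_1 = (-1, 6, -3).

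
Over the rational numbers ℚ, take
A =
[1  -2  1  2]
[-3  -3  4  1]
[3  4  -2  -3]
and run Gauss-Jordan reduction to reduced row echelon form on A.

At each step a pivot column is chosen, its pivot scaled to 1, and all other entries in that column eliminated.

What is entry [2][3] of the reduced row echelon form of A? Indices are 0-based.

pivot(0,0)=1: scale R0 → (1, -2, 1, 2)
  clear (1,0): R1 −= (-3)R0 → (0, -9, 7, 7)
  clear (2,0): R2 −= (3)R0 → (0, 10, -5, -9)
pivot(1,1)=-9: scale R1 → (0, 1, -7/9, -7/9)
  clear (0,1): R0 −= (-2)R1 → (1, 0, -5/9, 4/9)
  clear (2,1): R2 −= (10)R1 → (0, 0, 25/9, -11/9)
pivot(2,2)=25/9: scale R2 → (0, 0, 1, -11/25)
  clear (0,2): R0 −= (-5/9)R2 → (1, 0, 0, 1/5)
  clear (1,2): R1 −= (-7/9)R2 → (0, 1, 0, -28/25)

M[2][3] = -11/25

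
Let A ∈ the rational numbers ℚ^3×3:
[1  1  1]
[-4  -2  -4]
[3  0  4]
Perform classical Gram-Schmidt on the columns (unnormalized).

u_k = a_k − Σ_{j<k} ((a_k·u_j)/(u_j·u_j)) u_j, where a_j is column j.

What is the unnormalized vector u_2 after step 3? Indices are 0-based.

u_2 = (12/49, 6/49, 4/49)

Step 1: u_0 = a_0 = (1, -4, 3).
Step 2: u_1 = a_1 − (9/26)·u_0 = (17/26, -8/13, -27/26).
Step 3: u_2 = a_2 − (29/26)·u_0 − (-27/49)·u_1 = (12/49, 6/49, 4/49).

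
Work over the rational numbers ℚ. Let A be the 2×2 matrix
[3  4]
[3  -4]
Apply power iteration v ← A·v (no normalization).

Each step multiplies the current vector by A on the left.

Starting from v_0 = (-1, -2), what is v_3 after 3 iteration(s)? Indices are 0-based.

v_0 = (-1, -2).
v_1 = A·v_0 = (-11, 5).
v_2 = A·v_1 = (-13, -53).
v_3 = A·v_2 = (-251, 173).

v_3 = (-251, 173)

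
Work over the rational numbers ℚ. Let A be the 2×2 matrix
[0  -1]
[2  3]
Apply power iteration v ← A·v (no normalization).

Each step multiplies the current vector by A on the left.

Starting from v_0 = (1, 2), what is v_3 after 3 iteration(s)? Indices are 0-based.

v_3 = (-20, 44)

v_0 = (1, 2).
v_1 = A·v_0 = (-2, 8).
v_2 = A·v_1 = (-8, 20).
v_3 = A·v_2 = (-20, 44).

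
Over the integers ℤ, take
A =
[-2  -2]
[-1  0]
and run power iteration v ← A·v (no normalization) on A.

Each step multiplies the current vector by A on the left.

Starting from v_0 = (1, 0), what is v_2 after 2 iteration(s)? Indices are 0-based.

v_2 = (6, 2)

v_0 = (1, 0).
v_1 = A·v_0 = (-2, -1).
v_2 = A·v_1 = (6, 2).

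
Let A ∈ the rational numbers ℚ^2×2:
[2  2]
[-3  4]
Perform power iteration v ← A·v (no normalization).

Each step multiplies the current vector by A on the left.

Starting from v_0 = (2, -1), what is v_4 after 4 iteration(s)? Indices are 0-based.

v_0 = (2, -1).
v_1 = A·v_0 = (2, -10).
v_2 = A·v_1 = (-16, -46).
v_3 = A·v_2 = (-124, -136).
v_4 = A·v_3 = (-520, -172).

v_4 = (-520, -172)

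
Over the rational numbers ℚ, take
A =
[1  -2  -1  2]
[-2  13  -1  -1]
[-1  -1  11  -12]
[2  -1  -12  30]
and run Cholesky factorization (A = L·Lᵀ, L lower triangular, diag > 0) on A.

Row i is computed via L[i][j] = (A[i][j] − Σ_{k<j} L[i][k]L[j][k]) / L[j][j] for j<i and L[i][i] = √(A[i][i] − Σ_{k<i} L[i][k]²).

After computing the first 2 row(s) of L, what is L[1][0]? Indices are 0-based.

L[1][0] = -2

Step 1: L[0][0] = √(1) = 1.
  L[1][0] = (-2) / L[0][0] = -2.
Step 2: L[1][1] = √(9) = 3.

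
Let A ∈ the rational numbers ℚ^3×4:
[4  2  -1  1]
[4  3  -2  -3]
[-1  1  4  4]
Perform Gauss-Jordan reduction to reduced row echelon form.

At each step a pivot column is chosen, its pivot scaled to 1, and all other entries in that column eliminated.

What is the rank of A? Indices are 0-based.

rank = 3

pivot(0,0)=4: scale R0 → (1, 1/2, -1/4, 1/4)
  clear (1,0): R1 −= (4)R0 → (0, 1, -1, -4)
  clear (2,0): R2 −= (-1)R0 → (0, 3/2, 15/4, 17/4)
pivot(1,1)=1: scale R1 → (0, 1, -1, -4)
  clear (0,1): R0 −= (1/2)R1 → (1, 0, 1/4, 9/4)
  clear (2,1): R2 −= (3/2)R1 → (0, 0, 21/4, 41/4)
pivot(2,2)=21/4: scale R2 → (0, 0, 1, 41/21)
  clear (0,2): R0 −= (1/4)R2 → (1, 0, 0, 37/21)
  clear (1,2): R1 −= (-1)R2 → (0, 1, 0, -43/21)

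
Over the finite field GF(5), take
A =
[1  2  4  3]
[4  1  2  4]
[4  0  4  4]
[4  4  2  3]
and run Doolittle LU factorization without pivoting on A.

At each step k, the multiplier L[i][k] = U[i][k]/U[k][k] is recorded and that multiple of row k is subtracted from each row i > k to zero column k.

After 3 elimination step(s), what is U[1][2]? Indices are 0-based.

k=0: U[0][0]=1
  eliminate (1,0): mult=4, new row 1: (0, 3, 1, 2); set L[1][0]=4
  eliminate (2,0): mult=4, new row 2: (0, 2, 3, 2); set L[2][0]=4
  eliminate (3,0): mult=4, new row 3: (0, 1, 1, 1); set L[3][0]=4
k=1: U[1][1]=3
  eliminate (2,1): mult=4, new row 2: (0, 0, 4, 4); set L[2][1]=4
  eliminate (3,1): mult=2, new row 3: (0, 0, 4, 2); set L[3][1]=2
k=2: U[2][2]=4
  eliminate (3,2): mult=1, new row 3: (0, 0, 0, 3); set L[3][2]=1

U[1][2] = 1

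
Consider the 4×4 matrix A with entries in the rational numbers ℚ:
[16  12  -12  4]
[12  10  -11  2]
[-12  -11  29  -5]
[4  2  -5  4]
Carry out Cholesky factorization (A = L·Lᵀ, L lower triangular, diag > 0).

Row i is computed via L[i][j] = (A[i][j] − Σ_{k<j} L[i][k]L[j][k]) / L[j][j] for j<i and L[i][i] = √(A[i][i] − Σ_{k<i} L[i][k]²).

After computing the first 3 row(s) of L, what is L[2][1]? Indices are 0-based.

Step 1: L[0][0] = √(16) = 4.
  L[1][0] = (12) / L[0][0] = 3.
Step 2: L[1][1] = √(1) = 1.
  L[2][0] = (-12) / L[0][0] = -3.
  L[2][1] = (-2) / L[1][1] = -2.
Step 3: L[2][2] = √(16) = 4.

L[2][1] = -2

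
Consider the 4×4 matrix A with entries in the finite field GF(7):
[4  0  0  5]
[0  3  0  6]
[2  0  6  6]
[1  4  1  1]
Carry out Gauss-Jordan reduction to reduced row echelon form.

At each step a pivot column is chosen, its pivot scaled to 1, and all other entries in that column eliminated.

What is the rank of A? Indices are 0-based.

[1] R0 /= 4  ⇒  (1, 0, 0, 3)
     R2 -= 2·R0  ⇒  (0, 0, 6, 0)
     R3 -= 1·R0  ⇒  (0, 4, 1, 5)
[2] R1 /= 3  ⇒  (0, 1, 0, 2)
     R3 -= 4·R1  ⇒  (0, 0, 1, 4)
[3] R2 /= 6  ⇒  (0, 0, 1, 0)
     R3 -= 1·R2  ⇒  (0, 0, 0, 4)
[4] R3 /= 4  ⇒  (0, 0, 0, 1)
     R0 -= 3·R3  ⇒  (1, 0, 0, 0)
     R1 -= 2·R3  ⇒  (0, 1, 0, 0)

rank = 4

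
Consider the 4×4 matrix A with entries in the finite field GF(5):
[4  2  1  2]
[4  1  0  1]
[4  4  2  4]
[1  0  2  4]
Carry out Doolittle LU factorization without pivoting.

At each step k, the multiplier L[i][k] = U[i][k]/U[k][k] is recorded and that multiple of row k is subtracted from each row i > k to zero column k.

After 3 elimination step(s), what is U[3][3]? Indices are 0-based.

[col 0] pivot 4
  R1 -= 1*R0 → (0, 4, 4, 4)  (L[1][0] := 1)
  R2 -= 1*R0 → (0, 2, 1, 2)  (L[2][0] := 1)
  R3 -= 4*R0 → (0, 2, 3, 1)  (L[3][0] := 4)
[col 1] pivot 4
  R2 -= 3*R1 → (0, 0, 4, 0)  (L[2][1] := 3)
  R3 -= 3*R1 → (0, 0, 1, 4)  (L[3][1] := 3)
[col 2] pivot 4
  R3 -= 4*R2 → (0, 0, 0, 4)  (L[3][2] := 4)

U[3][3] = 4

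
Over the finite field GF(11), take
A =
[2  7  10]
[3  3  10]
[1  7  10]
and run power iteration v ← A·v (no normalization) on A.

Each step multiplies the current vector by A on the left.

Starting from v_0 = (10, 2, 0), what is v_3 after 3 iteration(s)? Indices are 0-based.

v_3 = (4, 7, 5)

v_0 = (10, 2, 0).
v_1 = A·v_0 = (1, 3, 2).
v_2 = A·v_1 = (10, 10, 9).
v_3 = A·v_2 = (4, 7, 5).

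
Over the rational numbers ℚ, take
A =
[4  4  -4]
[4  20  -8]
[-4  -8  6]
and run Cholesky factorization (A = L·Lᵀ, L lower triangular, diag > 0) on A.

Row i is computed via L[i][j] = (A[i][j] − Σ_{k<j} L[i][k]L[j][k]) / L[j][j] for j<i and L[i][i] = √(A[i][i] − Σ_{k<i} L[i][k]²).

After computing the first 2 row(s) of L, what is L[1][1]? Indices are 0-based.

L[1][1] = 4

Step 1: L[0][0] = √(4) = 2.
  L[1][0] = (4) / L[0][0] = 2.
Step 2: L[1][1] = √(16) = 4.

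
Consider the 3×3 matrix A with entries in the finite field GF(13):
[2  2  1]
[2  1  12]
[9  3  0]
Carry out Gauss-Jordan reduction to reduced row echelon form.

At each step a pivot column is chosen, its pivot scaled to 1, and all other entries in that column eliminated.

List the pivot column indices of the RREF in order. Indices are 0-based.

pivot columns: 0, 1, 2

[1] R0 /= 2  ⇒  (1, 1, 7)
     R1 -= 2·R0  ⇒  (0, 12, 11)
     R2 -= 9·R0  ⇒  (0, 7, 2)
[2] R1 /= 12  ⇒  (0, 1, 2)
     R0 -= 1·R1  ⇒  (1, 0, 5)
     R2 -= 7·R1  ⇒  (0, 0, 1)
[3] R2 /= 1  ⇒  (0, 0, 1)
     R0 -= 5·R2  ⇒  (1, 0, 0)
     R1 -= 2·R2  ⇒  (0, 1, 0)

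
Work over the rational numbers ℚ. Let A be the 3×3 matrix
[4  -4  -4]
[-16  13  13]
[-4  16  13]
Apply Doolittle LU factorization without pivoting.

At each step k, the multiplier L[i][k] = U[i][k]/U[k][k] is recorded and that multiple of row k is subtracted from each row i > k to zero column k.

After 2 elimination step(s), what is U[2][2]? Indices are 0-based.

[col 0] pivot 4
  R1 -= -4*R0 → (0, -3, -3)  (L[1][0] := -4)
  R2 -= -1*R0 → (0, 12, 9)  (L[2][0] := -1)
[col 1] pivot -3
  R2 -= -4*R1 → (0, 0, -3)  (L[2][1] := -4)

U[2][2] = -3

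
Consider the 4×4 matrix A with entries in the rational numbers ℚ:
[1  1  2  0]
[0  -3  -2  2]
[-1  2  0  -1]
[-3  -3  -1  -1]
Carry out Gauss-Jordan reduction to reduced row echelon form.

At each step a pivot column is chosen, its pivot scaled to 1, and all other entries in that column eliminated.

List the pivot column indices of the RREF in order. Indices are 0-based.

pivot columns: 0, 1, 2, 3

pivot(0,0)=1: scale R0 → (1, 1, 2, 0)
  clear (2,0): R2 −= (-1)R0 → (0, 3, 2, -1)
  clear (3,0): R3 −= (-3)R0 → (0, 0, 5, -1)
pivot(1,1)=-3: scale R1 → (0, 1, 2/3, -2/3)
  clear (0,1): R0 −= (1)R1 → (1, 0, 4/3, 2/3)
  clear (2,1): R2 −= (3)R1 → (0, 0, 0, 1)
pivot(2,2): swap R2↔R3
pivot(2,2)=5: scale R2 → (0, 0, 1, -1/5)
  clear (0,2): R0 −= (4/3)R2 → (1, 0, 0, 14/15)
  clear (1,2): R1 −= (2/3)R2 → (0, 1, 0, -8/15)
pivot(3,3)=1: scale R3 → (0, 0, 0, 1)
  clear (0,3): R0 −= (14/15)R3 → (1, 0, 0, 0)
  clear (1,3): R1 −= (-8/15)R3 → (0, 1, 0, 0)
  clear (2,3): R2 −= (-1/5)R3 → (0, 0, 1, 0)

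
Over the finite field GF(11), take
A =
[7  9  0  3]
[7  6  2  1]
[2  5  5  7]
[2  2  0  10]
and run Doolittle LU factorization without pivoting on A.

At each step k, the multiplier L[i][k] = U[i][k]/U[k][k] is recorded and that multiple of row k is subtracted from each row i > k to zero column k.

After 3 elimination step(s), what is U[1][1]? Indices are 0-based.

[col 0] pivot 7
  R1 -= 1*R0 → (0, 8, 2, 9)  (L[1][0] := 1)
  R2 -= 5*R0 → (0, 4, 5, 3)  (L[2][0] := 5)
  R3 -= 5*R0 → (0, 1, 0, 6)  (L[3][0] := 5)
[col 1] pivot 8
  R2 -= 6*R1 → (0, 0, 4, 4)  (L[2][1] := 6)
  R3 -= 7*R1 → (0, 0, 8, 9)  (L[3][1] := 7)
[col 2] pivot 4
  R3 -= 2*R2 → (0, 0, 0, 1)  (L[3][2] := 2)

U[1][1] = 8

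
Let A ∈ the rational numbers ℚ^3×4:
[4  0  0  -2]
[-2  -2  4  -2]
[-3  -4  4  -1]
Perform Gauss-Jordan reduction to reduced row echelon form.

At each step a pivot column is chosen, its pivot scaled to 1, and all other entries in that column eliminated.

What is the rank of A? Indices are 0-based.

step 1: normalize row 0 (÷4) = (1, 0, 0, -1/2)
  row 1: subtract -2×row0 = (0, -2, 4, -3)
  row 2: subtract -3×row0 = (0, -4, 4, -5/2)
step 2: normalize row 1 (÷-2) = (0, 1, -2, 3/2)
  row 2: subtract -4×row1 = (0, 0, -4, 7/2)
step 3: normalize row 2 (÷-4) = (0, 0, 1, -7/8)
  row 1: subtract -2×row2 = (0, 1, 0, -1/4)

rank = 3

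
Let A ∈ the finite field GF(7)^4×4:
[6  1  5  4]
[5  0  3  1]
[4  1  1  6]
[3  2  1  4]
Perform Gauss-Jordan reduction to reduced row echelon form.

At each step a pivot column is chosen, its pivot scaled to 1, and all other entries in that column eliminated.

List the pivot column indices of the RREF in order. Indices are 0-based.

pivot columns: 0, 1, 2, 3

step 1: normalize row 0 (÷6) = (1, 6, 2, 3)
  row 1: subtract 5×row0 = (0, 5, 0, 0)
  row 2: subtract 4×row0 = (0, 5, 0, 1)
  row 3: subtract 3×row0 = (0, 5, 2, 2)
step 2: normalize row 1 (÷5) = (0, 1, 0, 0)
  row 0: subtract 6×row1 = (1, 0, 2, 3)
  row 2: subtract 5×row1 = (0, 0, 0, 1)
  row 3: subtract 5×row1 = (0, 0, 2, 2)
step 3: exchange rows 2,3
step 3: normalize row 2 (÷2) = (0, 0, 1, 1)
  row 0: subtract 2×row2 = (1, 0, 0, 1)
step 4: normalize row 3 (÷1) = (0, 0, 0, 1)
  row 0: subtract 1×row3 = (1, 0, 0, 0)
  row 2: subtract 1×row3 = (0, 0, 1, 0)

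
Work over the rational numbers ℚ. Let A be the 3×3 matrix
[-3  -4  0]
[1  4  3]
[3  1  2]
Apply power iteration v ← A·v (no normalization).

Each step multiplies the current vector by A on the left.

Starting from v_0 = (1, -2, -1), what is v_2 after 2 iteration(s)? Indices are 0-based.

v_0 = (1, -2, -1).
v_1 = A·v_0 = (5, -10, -1).
v_2 = A·v_1 = (25, -38, 3).

v_2 = (25, -38, 3)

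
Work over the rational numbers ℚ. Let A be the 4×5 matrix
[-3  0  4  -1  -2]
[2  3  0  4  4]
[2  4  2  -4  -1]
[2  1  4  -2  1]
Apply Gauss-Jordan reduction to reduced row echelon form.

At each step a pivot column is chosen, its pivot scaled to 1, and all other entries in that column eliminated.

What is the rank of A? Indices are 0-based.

rank = 4

step 1: normalize row 0 (÷-3) = (1, 0, -4/3, 1/3, 2/3)
  row 1: subtract 2×row0 = (0, 3, 8/3, 10/3, 8/3)
  row 2: subtract 2×row0 = (0, 4, 14/3, -14/3, -7/3)
  row 3: subtract 2×row0 = (0, 1, 20/3, -8/3, -1/3)
step 2: normalize row 1 (÷3) = (0, 1, 8/9, 10/9, 8/9)
  row 2: subtract 4×row1 = (0, 0, 10/9, -82/9, -53/9)
  row 3: subtract 1×row1 = (0, 0, 52/9, -34/9, -11/9)
step 3: normalize row 2 (÷10/9) = (0, 0, 1, -41/5, -53/10)
  row 0: subtract -4/3×row2 = (1, 0, 0, -53/5, -32/5)
  row 1: subtract 8/9×row2 = (0, 1, 0, 42/5, 28/5)
  row 3: subtract 52/9×row2 = (0, 0, 0, 218/5, 147/5)
step 4: normalize row 3 (÷218/5) = (0, 0, 0, 1, 147/218)
  row 0: subtract -53/5×row3 = (1, 0, 0, 0, 163/218)
  row 1: subtract 42/5×row3 = (0, 1, 0, 0, -7/109)
  row 2: subtract -41/5×row3 = (0, 0, 1, 0, 25/109)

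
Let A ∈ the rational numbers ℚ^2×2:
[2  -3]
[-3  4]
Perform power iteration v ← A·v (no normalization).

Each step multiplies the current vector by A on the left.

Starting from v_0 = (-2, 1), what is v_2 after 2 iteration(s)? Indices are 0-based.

v_0 = (-2, 1).
v_1 = A·v_0 = (-7, 10).
v_2 = A·v_1 = (-44, 61).

v_2 = (-44, 61)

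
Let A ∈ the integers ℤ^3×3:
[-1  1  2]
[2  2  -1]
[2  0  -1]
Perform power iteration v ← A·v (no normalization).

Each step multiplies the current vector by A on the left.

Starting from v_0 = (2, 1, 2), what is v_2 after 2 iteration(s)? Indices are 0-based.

v_0 = (2, 1, 2).
v_1 = A·v_0 = (3, 4, 2).
v_2 = A·v_1 = (5, 12, 4).

v_2 = (5, 12, 4)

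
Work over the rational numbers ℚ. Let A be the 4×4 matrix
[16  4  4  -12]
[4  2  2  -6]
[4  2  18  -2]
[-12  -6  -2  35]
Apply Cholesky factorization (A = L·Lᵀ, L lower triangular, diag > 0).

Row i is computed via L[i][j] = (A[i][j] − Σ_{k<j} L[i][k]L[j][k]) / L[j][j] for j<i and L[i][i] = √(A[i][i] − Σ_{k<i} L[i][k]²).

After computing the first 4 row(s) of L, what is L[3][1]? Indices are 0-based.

L[3][1] = -3

Step 1: L[0][0] = √(16) = 4.
  L[1][0] = (4) / L[0][0] = 1.
Step 2: L[1][1] = √(1) = 1.
  L[2][0] = (4) / L[0][0] = 1.
  L[2][1] = (1) / L[1][1] = 1.
Step 3: L[2][2] = √(16) = 4.
  L[3][0] = (-12) / L[0][0] = -3.
  L[3][1] = (-3) / L[1][1] = -3.
  L[3][2] = (4) / L[2][2] = 1.
Step 4: L[3][3] = √(16) = 4.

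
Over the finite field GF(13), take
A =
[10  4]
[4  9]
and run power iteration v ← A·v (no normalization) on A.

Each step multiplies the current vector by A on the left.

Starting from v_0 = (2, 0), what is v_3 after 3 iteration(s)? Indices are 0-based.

v_3 = (3, 8)

v_0 = (2, 0).
v_1 = A·v_0 = (7, 8).
v_2 = A·v_1 = (11, 9).
v_3 = A·v_2 = (3, 8).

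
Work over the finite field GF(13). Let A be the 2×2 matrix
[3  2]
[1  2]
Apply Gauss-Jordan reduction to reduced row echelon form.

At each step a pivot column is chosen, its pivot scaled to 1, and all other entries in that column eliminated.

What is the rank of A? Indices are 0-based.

step 1: normalize row 0 (÷3) = (1, 5)
  row 1: subtract 1×row0 = (0, 10)
step 2: normalize row 1 (÷10) = (0, 1)
  row 0: subtract 5×row1 = (1, 0)

rank = 2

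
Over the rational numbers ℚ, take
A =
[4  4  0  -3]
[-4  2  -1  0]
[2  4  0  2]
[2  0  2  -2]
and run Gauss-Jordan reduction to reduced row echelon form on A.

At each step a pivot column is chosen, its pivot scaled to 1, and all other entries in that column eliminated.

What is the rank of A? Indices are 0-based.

[1] R0 /= 4  ⇒  (1, 1, 0, -3/4)
     R1 -= -4·R0  ⇒  (0, 6, -1, -3)
     R2 -= 2·R0  ⇒  (0, 2, 0, 7/2)
     R3 -= 2·R0  ⇒  (0, -2, 2, -1/2)
[2] R1 /= 6  ⇒  (0, 1, -1/6, -1/2)
     R0 -= 1·R1  ⇒  (1, 0, 1/6, -1/4)
     R2 -= 2·R1  ⇒  (0, 0, 1/3, 9/2)
     R3 -= -2·R1  ⇒  (0, 0, 5/3, -3/2)
[3] R2 /= 1/3  ⇒  (0, 0, 1, 27/2)
     R0 -= 1/6·R2  ⇒  (1, 0, 0, -5/2)
     R1 -= -1/6·R2  ⇒  (0, 1, 0, 7/4)
     R3 -= 5/3·R2  ⇒  (0, 0, 0, -24)
[4] R3 /= -24  ⇒  (0, 0, 0, 1)
     R0 -= -5/2·R3  ⇒  (1, 0, 0, 0)
     R1 -= 7/4·R3  ⇒  (0, 1, 0, 0)
     R2 -= 27/2·R3  ⇒  (0, 0, 1, 0)

rank = 4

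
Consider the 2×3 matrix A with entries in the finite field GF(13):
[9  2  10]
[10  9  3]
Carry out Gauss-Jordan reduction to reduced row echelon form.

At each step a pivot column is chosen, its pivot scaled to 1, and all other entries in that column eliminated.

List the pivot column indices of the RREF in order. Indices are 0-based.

pivot columns: 0, 1

step 1: normalize row 0 (÷9) = (1, 6, 4)
  row 1: subtract 10×row0 = (0, 1, 2)
step 2: normalize row 1 (÷1) = (0, 1, 2)
  row 0: subtract 6×row1 = (1, 0, 5)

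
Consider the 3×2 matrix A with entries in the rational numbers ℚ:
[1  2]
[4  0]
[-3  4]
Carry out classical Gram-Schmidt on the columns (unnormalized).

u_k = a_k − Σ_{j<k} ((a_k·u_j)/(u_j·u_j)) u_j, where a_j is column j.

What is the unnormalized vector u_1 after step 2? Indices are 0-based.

Step 1: u_0 = a_0 = (1, 4, -3).
Step 2: u_1 = a_1 − (-5/13)·u_0 = (31/13, 20/13, 37/13).

u_1 = (31/13, 20/13, 37/13)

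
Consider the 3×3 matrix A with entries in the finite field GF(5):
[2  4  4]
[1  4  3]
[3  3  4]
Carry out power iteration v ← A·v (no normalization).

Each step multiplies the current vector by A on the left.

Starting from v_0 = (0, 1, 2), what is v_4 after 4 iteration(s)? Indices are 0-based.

v_4 = (0, 0, 3)

v_0 = (0, 1, 2).
v_1 = A·v_0 = (2, 0, 1).
v_2 = A·v_1 = (3, 0, 0).
v_3 = A·v_2 = (1, 3, 4).
v_4 = A·v_3 = (0, 0, 3).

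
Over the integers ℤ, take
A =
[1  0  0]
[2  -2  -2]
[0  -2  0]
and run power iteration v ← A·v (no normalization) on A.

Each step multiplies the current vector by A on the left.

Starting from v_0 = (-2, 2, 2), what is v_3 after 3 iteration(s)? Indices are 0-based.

v_0 = (-2, 2, 2).
v_1 = A·v_0 = (-2, -12, -4).
v_2 = A·v_1 = (-2, 28, 24).
v_3 = A·v_2 = (-2, -108, -56).

v_3 = (-2, -108, -56)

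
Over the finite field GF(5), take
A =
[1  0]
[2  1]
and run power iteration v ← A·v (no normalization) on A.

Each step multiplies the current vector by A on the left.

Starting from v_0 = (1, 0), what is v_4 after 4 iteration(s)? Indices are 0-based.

v_4 = (1, 3)

v_0 = (1, 0).
v_1 = A·v_0 = (1, 2).
v_2 = A·v_1 = (1, 4).
v_3 = A·v_2 = (1, 1).
v_4 = A·v_3 = (1, 3).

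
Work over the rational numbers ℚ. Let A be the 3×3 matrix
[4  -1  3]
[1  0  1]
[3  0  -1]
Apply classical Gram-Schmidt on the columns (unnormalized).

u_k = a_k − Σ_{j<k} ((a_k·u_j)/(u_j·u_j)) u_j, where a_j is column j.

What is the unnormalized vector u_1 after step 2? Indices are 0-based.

u_1 = (-5/13, 2/13, 6/13)

Step 1: u_0 = a_0 = (4, 1, 3).
Step 2: u_1 = a_1 − (-2/13)·u_0 = (-5/13, 2/13, 6/13).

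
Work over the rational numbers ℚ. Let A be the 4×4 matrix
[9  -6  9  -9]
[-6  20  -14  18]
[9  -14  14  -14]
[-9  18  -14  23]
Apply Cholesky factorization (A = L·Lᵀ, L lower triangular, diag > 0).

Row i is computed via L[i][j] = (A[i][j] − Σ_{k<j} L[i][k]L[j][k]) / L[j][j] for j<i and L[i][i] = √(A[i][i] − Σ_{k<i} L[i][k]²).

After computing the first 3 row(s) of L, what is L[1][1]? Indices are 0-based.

Step 1: L[0][0] = √(9) = 3.
  L[1][0] = (-6) / L[0][0] = -2.
Step 2: L[1][1] = √(16) = 4.
  L[2][0] = (9) / L[0][0] = 3.
  L[2][1] = (-8) / L[1][1] = -2.
Step 3: L[2][2] = √(1) = 1.

L[1][1] = 4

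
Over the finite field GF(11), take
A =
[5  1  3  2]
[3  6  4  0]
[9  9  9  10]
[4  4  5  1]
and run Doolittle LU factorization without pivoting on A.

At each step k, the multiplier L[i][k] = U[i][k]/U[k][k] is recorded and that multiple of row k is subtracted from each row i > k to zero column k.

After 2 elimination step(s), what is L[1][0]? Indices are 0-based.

L[1][0] = 5

Step 1: pivot at (0,0) is 5.
  row1 ← row1 − (5)·row0  ⇒  L[1][0]=5, U row1=(0, 1, 0, 1)
  row2 ← row2 − (4)·row0  ⇒  L[2][0]=4, U row2=(0, 5, 8, 2)
  row3 ← row3 − (3)·row0  ⇒  L[3][0]=3, U row3=(0, 1, 7, 6)
Step 2: pivot at (1,1) is 1.
  row2 ← row2 − (5)·row1  ⇒  L[2][1]=5, U row2=(0, 0, 8, 8)
  row3 ← row3 − (1)·row1  ⇒  L[3][1]=1, U row3=(0, 0, 7, 5)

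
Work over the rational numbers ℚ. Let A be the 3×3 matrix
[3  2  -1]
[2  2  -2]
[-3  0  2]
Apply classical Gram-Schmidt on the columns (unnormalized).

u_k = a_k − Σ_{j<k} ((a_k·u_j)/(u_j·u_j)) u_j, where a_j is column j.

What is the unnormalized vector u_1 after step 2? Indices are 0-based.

u_1 = (7/11, 12/11, 15/11)

Step 1: u_0 = a_0 = (3, 2, -3).
Step 2: u_1 = a_1 − (5/11)·u_0 = (7/11, 12/11, 15/11).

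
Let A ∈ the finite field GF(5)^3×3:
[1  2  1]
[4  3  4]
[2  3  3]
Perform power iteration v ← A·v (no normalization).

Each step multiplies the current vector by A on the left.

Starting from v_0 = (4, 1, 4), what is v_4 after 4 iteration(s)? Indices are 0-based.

v_0 = (4, 1, 4).
v_1 = A·v_0 = (0, 0, 3).
v_2 = A·v_1 = (3, 2, 4).
v_3 = A·v_2 = (1, 4, 4).
v_4 = A·v_3 = (3, 2, 1).

v_4 = (3, 2, 1)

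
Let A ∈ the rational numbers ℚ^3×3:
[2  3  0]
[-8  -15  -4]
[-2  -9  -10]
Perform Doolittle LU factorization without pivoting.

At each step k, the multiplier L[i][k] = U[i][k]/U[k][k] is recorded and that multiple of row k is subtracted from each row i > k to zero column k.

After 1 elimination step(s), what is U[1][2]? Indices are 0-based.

U[1][2] = -4

[col 0] pivot 2
  R1 -= -4*R0 → (0, -3, -4)  (L[1][0] := -4)
  R2 -= -1*R0 → (0, -6, -10)  (L[2][0] := -1)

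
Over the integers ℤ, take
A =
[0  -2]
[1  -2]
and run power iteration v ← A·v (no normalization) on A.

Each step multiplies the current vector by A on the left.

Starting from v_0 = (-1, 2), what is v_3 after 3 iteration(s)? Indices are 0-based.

v_0 = (-1, 2).
v_1 = A·v_0 = (-4, -5).
v_2 = A·v_1 = (10, 6).
v_3 = A·v_2 = (-12, -2).

v_3 = (-12, -2)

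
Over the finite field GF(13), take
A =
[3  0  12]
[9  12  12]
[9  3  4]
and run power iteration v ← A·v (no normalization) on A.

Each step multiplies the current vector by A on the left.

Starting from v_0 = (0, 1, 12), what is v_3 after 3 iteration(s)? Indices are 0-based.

v_0 = (0, 1, 12).
v_1 = A·v_0 = (1, 0, 12).
v_2 = A·v_1 = (4, 10, 5).
v_3 = A·v_2 = (7, 8, 8).

v_3 = (7, 8, 8)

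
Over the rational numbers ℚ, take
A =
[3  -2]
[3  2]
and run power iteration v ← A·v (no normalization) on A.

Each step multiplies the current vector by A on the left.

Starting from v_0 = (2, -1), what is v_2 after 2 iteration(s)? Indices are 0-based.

v_0 = (2, -1).
v_1 = A·v_0 = (8, 4).
v_2 = A·v_1 = (16, 32).

v_2 = (16, 32)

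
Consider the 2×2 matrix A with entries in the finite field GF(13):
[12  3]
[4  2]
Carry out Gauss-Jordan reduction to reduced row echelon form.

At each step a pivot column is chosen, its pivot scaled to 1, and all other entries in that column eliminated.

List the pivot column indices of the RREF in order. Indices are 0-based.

step 1: normalize row 0 (÷12) = (1, 10)
  row 1: subtract 4×row0 = (0, 1)
step 2: normalize row 1 (÷1) = (0, 1)
  row 0: subtract 10×row1 = (1, 0)

pivot columns: 0, 1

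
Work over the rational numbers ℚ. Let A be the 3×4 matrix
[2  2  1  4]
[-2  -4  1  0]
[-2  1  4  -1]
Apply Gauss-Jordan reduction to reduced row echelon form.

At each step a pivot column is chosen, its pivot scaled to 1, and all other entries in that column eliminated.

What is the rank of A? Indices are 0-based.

rank = 3

step 1: normalize row 0 (÷2) = (1, 1, 1/2, 2)
  row 1: subtract -2×row0 = (0, -2, 2, 4)
  row 2: subtract -2×row0 = (0, 3, 5, 3)
step 2: normalize row 1 (÷-2) = (0, 1, -1, -2)
  row 0: subtract 1×row1 = (1, 0, 3/2, 4)
  row 2: subtract 3×row1 = (0, 0, 8, 9)
step 3: normalize row 2 (÷8) = (0, 0, 1, 9/8)
  row 0: subtract 3/2×row2 = (1, 0, 0, 37/16)
  row 1: subtract -1×row2 = (0, 1, 0, -7/8)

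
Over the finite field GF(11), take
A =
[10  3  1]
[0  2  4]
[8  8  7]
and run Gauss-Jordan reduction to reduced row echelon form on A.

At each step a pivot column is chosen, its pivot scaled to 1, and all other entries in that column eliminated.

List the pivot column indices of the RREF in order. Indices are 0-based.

pivot columns: 0, 1, 2

step 1: normalize row 0 (÷10) = (1, 8, 10)
  row 2: subtract 8×row0 = (0, 10, 4)
step 2: normalize row 1 (÷2) = (0, 1, 2)
  row 0: subtract 8×row1 = (1, 0, 5)
  row 2: subtract 10×row1 = (0, 0, 6)
step 3: normalize row 2 (÷6) = (0, 0, 1)
  row 0: subtract 5×row2 = (1, 0, 0)
  row 1: subtract 2×row2 = (0, 1, 0)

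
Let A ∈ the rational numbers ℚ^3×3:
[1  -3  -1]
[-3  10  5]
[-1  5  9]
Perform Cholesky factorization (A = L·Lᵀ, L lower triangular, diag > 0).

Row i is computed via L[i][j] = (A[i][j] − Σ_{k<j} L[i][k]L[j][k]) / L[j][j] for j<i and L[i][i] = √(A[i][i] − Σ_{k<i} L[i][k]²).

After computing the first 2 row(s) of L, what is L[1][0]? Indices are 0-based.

Step 1: L[0][0] = √(1) = 1.
  L[1][0] = (-3) / L[0][0] = -3.
Step 2: L[1][1] = √(1) = 1.

L[1][0] = -3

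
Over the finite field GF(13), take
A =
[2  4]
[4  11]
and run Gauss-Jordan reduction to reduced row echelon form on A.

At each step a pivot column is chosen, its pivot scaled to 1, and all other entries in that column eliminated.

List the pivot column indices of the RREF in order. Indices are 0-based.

[1] R0 /= 2  ⇒  (1, 2)
     R1 -= 4·R0  ⇒  (0, 3)
[2] R1 /= 3  ⇒  (0, 1)
     R0 -= 2·R1  ⇒  (1, 0)

pivot columns: 0, 1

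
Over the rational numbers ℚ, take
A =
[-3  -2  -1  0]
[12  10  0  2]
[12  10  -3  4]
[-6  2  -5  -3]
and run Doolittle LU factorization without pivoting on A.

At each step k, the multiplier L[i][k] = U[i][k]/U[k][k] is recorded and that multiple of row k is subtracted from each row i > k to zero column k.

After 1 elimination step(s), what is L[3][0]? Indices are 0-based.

[col 0] pivot -3
  R1 -= -4*R0 → (0, 2, -4, 2)  (L[1][0] := -4)
  R2 -= -4*R0 → (0, 2, -7, 4)  (L[2][0] := -4)
  R3 -= 2*R0 → (0, 6, -3, -3)  (L[3][0] := 2)

L[3][0] = 2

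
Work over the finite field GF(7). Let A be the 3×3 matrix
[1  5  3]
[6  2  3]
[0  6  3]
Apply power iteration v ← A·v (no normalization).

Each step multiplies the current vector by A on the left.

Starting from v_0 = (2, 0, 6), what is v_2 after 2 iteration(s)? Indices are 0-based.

v_2 = (0, 3, 3)

v_0 = (2, 0, 6).
v_1 = A·v_0 = (6, 2, 4).
v_2 = A·v_1 = (0, 3, 3).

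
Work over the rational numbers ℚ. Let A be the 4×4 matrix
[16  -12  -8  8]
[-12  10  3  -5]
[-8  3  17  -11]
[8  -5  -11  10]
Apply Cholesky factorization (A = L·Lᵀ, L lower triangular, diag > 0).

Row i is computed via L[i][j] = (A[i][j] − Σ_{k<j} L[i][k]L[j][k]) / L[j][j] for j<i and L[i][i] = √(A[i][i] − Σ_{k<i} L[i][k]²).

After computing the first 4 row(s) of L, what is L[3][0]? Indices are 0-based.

Step 1: L[0][0] = √(16) = 4.
  L[1][0] = (-12) / L[0][0] = -3.
Step 2: L[1][1] = √(1) = 1.
  L[2][0] = (-8) / L[0][0] = -2.
  L[2][1] = (-3) / L[1][1] = -3.
Step 3: L[2][2] = √(4) = 2.
  L[3][0] = (8) / L[0][0] = 2.
  L[3][1] = (1) / L[1][1] = 1.
  L[3][2] = (-4) / L[2][2] = -2.
Step 4: L[3][3] = √(1) = 1.

L[3][0] = 2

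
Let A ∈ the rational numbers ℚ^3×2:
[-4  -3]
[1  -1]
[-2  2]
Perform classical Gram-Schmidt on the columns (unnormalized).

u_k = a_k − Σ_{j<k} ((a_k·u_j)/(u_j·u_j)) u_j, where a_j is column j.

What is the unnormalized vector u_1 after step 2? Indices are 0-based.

Step 1: u_0 = a_0 = (-4, 1, -2).
Step 2: u_1 = a_1 − (1/3)·u_0 = (-5/3, -4/3, 8/3).

u_1 = (-5/3, -4/3, 8/3)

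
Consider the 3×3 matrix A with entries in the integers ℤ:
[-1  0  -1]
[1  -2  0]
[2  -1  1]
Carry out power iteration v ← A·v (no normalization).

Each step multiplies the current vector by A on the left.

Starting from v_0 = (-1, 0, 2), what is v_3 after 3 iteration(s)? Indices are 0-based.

v_3 = (0, -1, 0)

v_0 = (-1, 0, 2).
v_1 = A·v_0 = (-1, -1, 0).
v_2 = A·v_1 = (1, 1, -1).
v_3 = A·v_2 = (0, -1, 0).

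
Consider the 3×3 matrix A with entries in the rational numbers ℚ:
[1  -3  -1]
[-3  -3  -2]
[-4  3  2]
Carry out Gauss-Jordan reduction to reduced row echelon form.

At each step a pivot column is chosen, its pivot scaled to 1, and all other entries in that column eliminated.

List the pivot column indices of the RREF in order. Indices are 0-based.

pivot columns: 0, 1, 2

[1] R0 /= 1  ⇒  (1, -3, -1)
     R1 -= -3·R0  ⇒  (0, -12, -5)
     R2 -= -4·R0  ⇒  (0, -9, -2)
[2] R1 /= -12  ⇒  (0, 1, 5/12)
     R0 -= -3·R1  ⇒  (1, 0, 1/4)
     R2 -= -9·R1  ⇒  (0, 0, 7/4)
[3] R2 /= 7/4  ⇒  (0, 0, 1)
     R0 -= 1/4·R2  ⇒  (1, 0, 0)
     R1 -= 5/12·R2  ⇒  (0, 1, 0)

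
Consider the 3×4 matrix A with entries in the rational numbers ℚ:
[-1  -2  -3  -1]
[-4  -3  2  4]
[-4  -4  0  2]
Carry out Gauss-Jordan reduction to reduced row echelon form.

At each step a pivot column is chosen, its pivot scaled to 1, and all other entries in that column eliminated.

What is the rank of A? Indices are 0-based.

step 1: normalize row 0 (÷-1) = (1, 2, 3, 1)
  row 1: subtract -4×row0 = (0, 5, 14, 8)
  row 2: subtract -4×row0 = (0, 4, 12, 6)
step 2: normalize row 1 (÷5) = (0, 1, 14/5, 8/5)
  row 0: subtract 2×row1 = (1, 0, -13/5, -11/5)
  row 2: subtract 4×row1 = (0, 0, 4/5, -2/5)
step 3: normalize row 2 (÷4/5) = (0, 0, 1, -1/2)
  row 0: subtract -13/5×row2 = (1, 0, 0, -7/2)
  row 1: subtract 14/5×row2 = (0, 1, 0, 3)

rank = 3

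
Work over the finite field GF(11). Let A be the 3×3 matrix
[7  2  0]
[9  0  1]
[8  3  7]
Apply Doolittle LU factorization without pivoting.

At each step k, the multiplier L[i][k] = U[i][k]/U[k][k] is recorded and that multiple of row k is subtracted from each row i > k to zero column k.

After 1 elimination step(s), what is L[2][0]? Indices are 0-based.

L[2][0] = 9

k=0: U[0][0]=7
  eliminate (1,0): mult=6, new row 1: (0, 10, 1); set L[1][0]=6
  eliminate (2,0): mult=9, new row 2: (0, 7, 7); set L[2][0]=9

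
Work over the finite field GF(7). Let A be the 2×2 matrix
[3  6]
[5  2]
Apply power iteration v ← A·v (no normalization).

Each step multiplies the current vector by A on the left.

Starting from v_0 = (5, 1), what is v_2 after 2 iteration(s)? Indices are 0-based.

v_0 = (5, 1).
v_1 = A·v_0 = (0, 6).
v_2 = A·v_1 = (1, 5).

v_2 = (1, 5)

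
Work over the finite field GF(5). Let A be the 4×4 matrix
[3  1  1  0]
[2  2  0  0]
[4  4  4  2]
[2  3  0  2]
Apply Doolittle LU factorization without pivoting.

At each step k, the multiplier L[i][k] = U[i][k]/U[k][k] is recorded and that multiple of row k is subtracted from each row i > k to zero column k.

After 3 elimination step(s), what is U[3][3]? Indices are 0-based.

[col 0] pivot 3
  R1 -= 4*R0 → (0, 3, 1, 0)  (L[1][0] := 4)
  R2 -= 3*R0 → (0, 1, 1, 2)  (L[2][0] := 3)
  R3 -= 4*R0 → (0, 4, 1, 2)  (L[3][0] := 4)
[col 1] pivot 3
  R2 -= 2*R1 → (0, 0, 4, 2)  (L[2][1] := 2)
  R3 -= 3*R1 → (0, 0, 3, 2)  (L[3][1] := 3)
[col 2] pivot 4
  R3 -= 2*R2 → (0, 0, 0, 3)  (L[3][2] := 2)

U[3][3] = 3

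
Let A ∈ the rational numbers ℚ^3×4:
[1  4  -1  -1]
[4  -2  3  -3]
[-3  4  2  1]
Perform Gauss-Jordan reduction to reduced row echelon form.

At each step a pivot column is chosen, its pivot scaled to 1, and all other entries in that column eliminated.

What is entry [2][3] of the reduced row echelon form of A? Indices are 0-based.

M[2][3] = -10/47

pivot(0,0)=1: scale R0 → (1, 4, -1, -1)
  clear (1,0): R1 −= (4)R0 → (0, -18, 7, 1)
  clear (2,0): R2 −= (-3)R0 → (0, 16, -1, -2)
pivot(1,1)=-18: scale R1 → (0, 1, -7/18, -1/18)
  clear (0,1): R0 −= (4)R1 → (1, 0, 5/9, -7/9)
  clear (2,1): R2 −= (16)R1 → (0, 0, 47/9, -10/9)
pivot(2,2)=47/9: scale R2 → (0, 0, 1, -10/47)
  clear (0,2): R0 −= (5/9)R2 → (1, 0, 0, -31/47)
  clear (1,2): R1 −= (-7/18)R2 → (0, 1, 0, -13/94)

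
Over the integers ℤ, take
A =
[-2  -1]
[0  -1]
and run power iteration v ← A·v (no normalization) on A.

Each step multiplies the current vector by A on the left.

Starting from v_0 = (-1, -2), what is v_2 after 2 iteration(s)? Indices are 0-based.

v_2 = (-10, -2)

v_0 = (-1, -2).
v_1 = A·v_0 = (4, 2).
v_2 = A·v_1 = (-10, -2).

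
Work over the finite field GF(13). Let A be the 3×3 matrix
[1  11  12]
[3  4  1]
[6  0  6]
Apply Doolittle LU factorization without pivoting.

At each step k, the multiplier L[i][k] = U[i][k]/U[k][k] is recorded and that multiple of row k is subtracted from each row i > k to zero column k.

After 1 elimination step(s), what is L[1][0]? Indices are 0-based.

L[1][0] = 3

Step 1: pivot at (0,0) is 1.
  row1 ← row1 − (3)·row0  ⇒  L[1][0]=3, U row1=(0, 10, 4)
  row2 ← row2 − (6)·row0  ⇒  L[2][0]=6, U row2=(0, 12, 12)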